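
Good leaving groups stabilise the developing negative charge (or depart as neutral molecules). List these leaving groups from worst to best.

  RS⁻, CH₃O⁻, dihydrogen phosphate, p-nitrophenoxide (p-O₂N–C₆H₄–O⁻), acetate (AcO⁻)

dihydrogen phosphate: pKₐ(H₃PO₄) ≈ 2.1 — moderate base; biological leaving group after further activation
acetate (AcO⁻): pKₐ(CH₃COOH) ≈ 4.8
p-nitrophenoxide (p-O₂N–C₆H₄–O⁻): pKₐ(p-nitrophenol) ≈ 7.2 — nitro group delocalises the charge; the classic chromogenic LG
RS⁻: pKₐ(RSH (a thiol)) ≈ 10.5 — moderately basic; rarely leaves without activation
CH₃O⁻: pKₐ(CH₃OH) ≈ 15.5
Listed from poorest to best leaving group as asked.

CH₃O⁻ < RS⁻ < p-nitrophenoxide (p-O₂N–C₆H₄–O⁻) < acetate (AcO⁻) < dihydrogen phosphate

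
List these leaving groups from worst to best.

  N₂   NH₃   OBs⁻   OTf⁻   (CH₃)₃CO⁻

(CH₃)₃CO⁻ < NH₃ < OBs⁻ < OTf⁻ < N₂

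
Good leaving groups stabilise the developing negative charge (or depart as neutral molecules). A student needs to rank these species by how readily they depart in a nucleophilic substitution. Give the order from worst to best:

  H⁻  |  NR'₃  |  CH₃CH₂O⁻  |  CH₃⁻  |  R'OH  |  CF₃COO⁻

A good leaving group is a weak base: the lower the pKₐ of its conjugate acid, the more readily it departs.
R'OH: pKₐ(R'OH₂⁺) ≈ -2.4
CF₃COO⁻: pKₐ(CF₃COOH) ≈ 0.2
NR'₃: pKₐ(R'₃NH⁺) ≈ 10.7
CH₃CH₂O⁻: pKₐ(CH₃CH₂OH) ≈ 16
H⁻: pKₐ(H₂) ≈ 36
CH₃⁻: pKₐ(CH₄) ≈ 48
The question asks for worst first, so the sequence is read in increasing leaving-group ability.

CH₃⁻ < H⁻ < CH₃CH₂O⁻ < NR'₃ < CF₃COO⁻ < R'OH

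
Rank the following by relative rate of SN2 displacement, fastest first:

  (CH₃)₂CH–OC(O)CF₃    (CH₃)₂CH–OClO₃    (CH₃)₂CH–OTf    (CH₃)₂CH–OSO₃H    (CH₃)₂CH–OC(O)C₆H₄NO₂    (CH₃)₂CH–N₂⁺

With the same alkyl group throughout, only the leaving group differentiates the rates.
Leaving-group ability tracks the stability of the departed species; conjugate-acid pKₐ is the usual yardstick (lower pKₐ → better LG).
(CH₃)₂CH–N₂⁺ loses N₂: no meaningful conjugate acid; N₂ departs as an exceptionally stable neutral molecule
(CH₃)₂CH–OTf loses OTf⁻: pKₐ(CF₃SO₃H (triflic acid)) ≈ -14
(CH₃)₂CH–OClO₃ loses ClO₄⁻: pKₐ(HClO₄) ≈ -10
(CH₃)₂CH–OSO₃H loses HSO₄⁻: pKₐ(H₂SO₄) ≈ -3
(CH₃)₂CH–OC(O)CF₃ loses CF₃COO⁻: pKₐ(CF₃COOH) ≈ 0.2
(CH₃)₂CH–OC(O)C₆H₄NO₂ loses p-O₂N–C₆H₄–COO⁻: pKₐ(p-nitrobenzoic acid) ≈ 3.4

(CH₃)₂CH–N₂⁺ > (CH₃)₂CH–OTf > (CH₃)₂CH–OClO₃ > (CH₃)₂CH–OSO₃H > (CH₃)₂CH–OC(O)CF₃ > (CH₃)₂CH–OC(O)C₆H₄NO₂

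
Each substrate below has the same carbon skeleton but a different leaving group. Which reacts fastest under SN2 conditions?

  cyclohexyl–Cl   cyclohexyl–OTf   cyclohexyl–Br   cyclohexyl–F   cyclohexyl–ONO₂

cyclohexyl–OTf

The skeletons are identical, so relative rate is governed entirely by leaving-group ability.
The more stable X⁻ (or X) is on its own — i.e. the weaker a base it is — the better a leaving group it makes.
cyclohexyl–OTf loses OTf⁻: pKₐ(CF₃SO₃H (triflic acid)) ≈ -14
cyclohexyl–Br loses Br⁻: pKₐ(HBr) ≈ -9
cyclohexyl–Cl loses Cl⁻: pKₐ(HCl) ≈ -7
cyclohexyl–ONO₂ loses NO₃⁻: pKₐ(HNO₃) ≈ -1.3
cyclohexyl–F loses F⁻: pKₐ(HF) ≈ 3.2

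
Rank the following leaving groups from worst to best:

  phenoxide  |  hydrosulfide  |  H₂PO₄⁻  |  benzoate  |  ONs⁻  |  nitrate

Leaving-group ability tracks the stability of the departed species; conjugate-acid pKₐ is the usual yardstick (lower pKₐ → better LG).
ONs⁻: pKₐ(p-O₂NC₆H₄SO₃H) ≈ -3.5
nitrate: pKₐ(HNO₃) ≈ -1.3 — resonance-delocalised over three oxygens
H₂PO₄⁻: pKₐ(H₃PO₄) ≈ 2.1 — moderate base; biological leaving group after further activation
benzoate: pKₐ(C₆H₅COOH) ≈ 4.2 — aryl carboxylate
hydrosulfide: pKₐ(H₂S) ≈ 7 — larger and more polarisable than the oxygen analogue
phenoxide: pKₐ(C₆H₅OH (phenol)) ≈ 10
The question asks for worst first, so the sequence is read in increasing leaving-group ability.

phenoxide < hydrosulfide < benzoate < H₂PO₄⁻ < nitrate < ONs⁻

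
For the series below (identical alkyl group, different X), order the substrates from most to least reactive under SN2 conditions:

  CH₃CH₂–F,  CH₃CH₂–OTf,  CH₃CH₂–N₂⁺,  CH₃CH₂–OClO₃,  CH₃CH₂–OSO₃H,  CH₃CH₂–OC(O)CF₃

CH₃CH₂–N₂⁺ > CH₃CH₂–OTf > CH₃CH₂–OClO₃ > CH₃CH₂–OSO₃H > CH₃CH₂–OC(O)CF₃ > CH₃CH₂–F

The skeletons are identical, so relative rate is governed entirely by leaving-group ability.
Rank by basicity of the departing species: weakest base leaves most easily.
CH₃CH₂–N₂⁺ loses N₂: no meaningful conjugate acid; N₂ departs as an exceptionally stable neutral molecule
CH₃CH₂–OTf loses OTf⁻: pKₐ(CF₃SO₃H (triflic acid)) ≈ -14
CH₃CH₂–OClO₃ loses ClO₄⁻: pKₐ(HClO₄) ≈ -10
CH₃CH₂–OSO₃H loses HSO₄⁻: pKₐ(H₂SO₄) ≈ -3
CH₃CH₂–OC(O)CF₃ loses CF₃COO⁻: pKₐ(CF₃COOH) ≈ 0.2
CH₃CH₂–F loses F⁻: pKₐ(HF) ≈ 3.2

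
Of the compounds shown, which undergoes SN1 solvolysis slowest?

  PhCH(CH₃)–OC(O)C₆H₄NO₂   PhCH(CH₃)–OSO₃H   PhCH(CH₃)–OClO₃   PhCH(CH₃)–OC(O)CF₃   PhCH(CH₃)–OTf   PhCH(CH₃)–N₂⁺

Same R in every case — rank the leaving groups.
Leaving-group ability tracks the stability of the departed species; conjugate-acid pKₐ is the usual yardstick (lower pKₐ → better LG).
PhCH(CH₃)–N₂⁺ loses N₂: no meaningful conjugate acid; N₂ departs as an exceptionally stable neutral molecule
PhCH(CH₃)–OTf loses OTf⁻: pKₐ(CF₃SO₃H (triflic acid)) ≈ -14
PhCH(CH₃)–OClO₃ loses ClO₄⁻: pKₐ(HClO₄) ≈ -10
PhCH(CH₃)–OSO₃H loses HSO₄⁻: pKₐ(H₂SO₄) ≈ -3
PhCH(CH₃)–OC(O)CF₃ loses CF₃COO⁻: pKₐ(CF₃COOH) ≈ 0.2
PhCH(CH₃)–OC(O)C₆H₄NO₂ loses p-O₂N–C₆H₄–COO⁻: pKₐ(p-nitrobenzoic acid) ≈ 3.4

PhCH(CH₃)–OC(O)C₆H₄NO₂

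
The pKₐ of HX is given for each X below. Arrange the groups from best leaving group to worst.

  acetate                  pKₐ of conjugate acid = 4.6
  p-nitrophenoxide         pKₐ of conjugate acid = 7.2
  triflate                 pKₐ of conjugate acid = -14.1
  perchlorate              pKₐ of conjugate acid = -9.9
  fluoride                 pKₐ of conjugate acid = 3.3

Lower conjugate-acid pKₐ ⇒ weaker base ⇒ better leaving group.
Sorting by the given values: triflate (-14.1), perchlorate (-9.9), fluoride (3.3), acetate (4.6), p-nitrophenoxide (7.2).

triflate > perchlorate > fluoride > acetate > p-nitrophenoxide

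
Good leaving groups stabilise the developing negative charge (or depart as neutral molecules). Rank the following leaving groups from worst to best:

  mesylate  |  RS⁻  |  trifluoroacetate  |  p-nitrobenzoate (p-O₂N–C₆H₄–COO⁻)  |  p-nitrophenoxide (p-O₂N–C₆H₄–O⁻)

RS⁻ < p-nitrophenoxide (p-O₂N–C₆H₄–O⁻) < p-nitrobenzoate (p-O₂N–C₆H₄–COO⁻) < trifluoroacetate < mesylate

Leaving-group ability tracks the stability of the departed species; conjugate-acid pKₐ is the usual yardstick (lower pKₐ → better LG).
mesylate: pKₐ(CH₃SO₃H (MsOH)) ≈ -1.9
trifluoroacetate: pKₐ(CF₃COOH) ≈ 0.2 — strongly electron-withdrawing CF₃ stabilises the carboxylate
p-nitrobenzoate (p-O₂N–C₆H₄–COO⁻): pKₐ(p-nitrobenzoic acid) ≈ 3.4 — electron-withdrawing nitro group stabilises the carboxylate
p-nitrophenoxide (p-O₂N–C₆H₄–O⁻): pKₐ(p-nitrophenol) ≈ 7.2
RS⁻: pKₐ(RSH (a thiol)) ≈ 10.5 — moderately basic; rarely leaves without activation
Reversing gives the worst-to-best order requested.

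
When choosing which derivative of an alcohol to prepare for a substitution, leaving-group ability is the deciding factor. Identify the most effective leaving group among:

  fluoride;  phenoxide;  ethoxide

Rank by basicity of the departing species: weakest base leaves most easily.
fluoride: pKₐ(HF) ≈ 3.2
phenoxide: pKₐ(C₆H₅OH (phenol)) ≈ 10
ethoxide: pKₐ(CH₃CH₂OH) ≈ 16

fluoride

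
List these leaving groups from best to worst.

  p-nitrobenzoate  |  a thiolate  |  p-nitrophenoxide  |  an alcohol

an alcohol: pKₐ(R'OH₂⁺) ≈ -2.4
p-nitrobenzoate: pKₐ(p-nitrobenzoic acid) ≈ 3.4
p-nitrophenoxide: pKₐ(p-nitrophenol) ≈ 7.2
a thiolate: pKₐ(RSH (a thiol)) ≈ 10.5

an alcohol > p-nitrobenzoate > p-nitrophenoxide > a thiolate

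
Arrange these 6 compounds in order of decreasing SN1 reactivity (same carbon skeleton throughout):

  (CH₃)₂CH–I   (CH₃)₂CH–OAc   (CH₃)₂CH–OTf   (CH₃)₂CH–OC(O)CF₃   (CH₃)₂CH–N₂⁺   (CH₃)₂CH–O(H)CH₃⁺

(CH₃)₂CH–N₂⁺ > (CH₃)₂CH–OTf > (CH₃)₂CH–I > (CH₃)₂CH–O(H)CH₃⁺ > (CH₃)₂CH–OC(O)CF₃ > (CH₃)₂CH–OAc

With the same alkyl group throughout, only the leaving group differentiates the rates.
Leaving-group ability tracks the stability of the departed species; conjugate-acid pKₐ is the usual yardstick (lower pKₐ → better LG).
(CH₃)₂CH–N₂⁺ loses N₂: no meaningful conjugate acid; N₂ departs as an exceptionally stable neutral molecule
(CH₃)₂CH–OTf loses OTf⁻: pKₐ(CF₃SO₃H (triflic acid)) ≈ -14
(CH₃)₂CH–I loses I⁻: pKₐ(HI) ≈ -10
(CH₃)₂CH–O(H)CH₃⁺ loses R'OH: pKₐ(R'OH₂⁺) ≈ -2.4
(CH₃)₂CH–OC(O)CF₃ loses CF₃COO⁻: pKₐ(CF₃COOH) ≈ 0.2
(CH₃)₂CH–OAc loses AcO⁻: pKₐ(CH₃COOH) ≈ 4.8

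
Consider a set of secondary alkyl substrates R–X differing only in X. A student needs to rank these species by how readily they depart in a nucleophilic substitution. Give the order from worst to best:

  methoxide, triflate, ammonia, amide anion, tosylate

A good leaving group is a weak base: the lower the pKₐ of its conjugate acid, the more readily it departs.
triflate: pKₐ(CF₃SO₃H (triflic acid)) ≈ -14
tosylate: pKₐ(p-CH₃C₆H₄SO₃H (TsOH)) ≈ -2.8 — resonance-delocalised arenesulfonate
ammonia: pKₐ(NH₄⁺) ≈ 9.2 — neutral but moderately basic; leaves from R–NH₃⁺
methoxide: pKₐ(CH₃OH) ≈ 15.5
amide anion: pKₐ(NH₃) ≈ 38 — extremely strong base; never a leaving group
Reversing gives the worst-to-best order requested.

amide anion < methoxide < ammonia < tosylate < triflate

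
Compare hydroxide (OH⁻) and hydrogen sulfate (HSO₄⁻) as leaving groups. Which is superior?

hydrogen sulfate (HSO₄⁻) is the better leaving group.
pKₐ(H₂SO₄) ≈ -3 versus pKₐ(H₂O) ≈ 15.7: hydrogen sulfate (HSO₄⁻) is the much weaker base.
Conjugate base of a strong mineral acid.

hydrogen sulfate (HSO₄⁻)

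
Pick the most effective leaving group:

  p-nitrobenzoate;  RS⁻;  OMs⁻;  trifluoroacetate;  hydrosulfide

OMs⁻

Leaving-group ability tracks the stability of the departed species; conjugate-acid pKₐ is the usual yardstick (lower pKₐ → better LG).
OMs⁻: pKₐ(CH₃SO₃H (MsOH)) ≈ -1.9
trifluoroacetate: pKₐ(CF₃COOH) ≈ 0.2
p-nitrobenzoate: pKₐ(p-nitrobenzoic acid) ≈ 3.4
hydrosulfide: pKₐ(H₂S) ≈ 7
RS⁻: pKₐ(RSH (a thiol)) ≈ 10.5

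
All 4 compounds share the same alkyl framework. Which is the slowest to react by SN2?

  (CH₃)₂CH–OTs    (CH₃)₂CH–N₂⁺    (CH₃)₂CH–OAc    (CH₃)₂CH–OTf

Same R in every case — rank the leaving groups.
Leaving-group ability tracks the stability of the departed species; conjugate-acid pKₐ is the usual yardstick (lower pKₐ → better LG).
(CH₃)₂CH–N₂⁺ loses N₂: no meaningful conjugate acid; N₂ departs as an exceptionally stable neutral molecule
(CH₃)₂CH–OTf loses OTf⁻: pKₐ(CF₃SO₃H (triflic acid)) ≈ -14
(CH₃)₂CH–OTs loses OTs⁻: pKₐ(p-CH₃C₆H₄SO₃H (TsOH)) ≈ -2.8
(CH₃)₂CH–OAc loses AcO⁻: pKₐ(CH₃COOH) ≈ 4.8

(CH₃)₂CH–OAc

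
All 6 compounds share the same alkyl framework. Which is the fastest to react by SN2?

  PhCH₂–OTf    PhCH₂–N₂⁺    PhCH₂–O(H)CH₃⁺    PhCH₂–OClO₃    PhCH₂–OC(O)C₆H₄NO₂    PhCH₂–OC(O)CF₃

The skeletons are identical, so relative rate is governed entirely by leaving-group ability.
A good leaving group is a weak base: the lower the pKₐ of its conjugate acid, the more readily it departs.
PhCH₂–N₂⁺ loses N₂: no meaningful conjugate acid; N₂ departs as an exceptionally stable neutral molecule
PhCH₂–OTf loses OTf⁻: pKₐ(CF₃SO₃H (triflic acid)) ≈ -14
PhCH₂–OClO₃ loses ClO₄⁻: pKₐ(HClO₄) ≈ -10
PhCH₂–O(H)CH₃⁺ loses R'OH: pKₐ(R'OH₂⁺) ≈ -2.4
PhCH₂–OC(O)CF₃ loses CF₃COO⁻: pKₐ(CF₃COOH) ≈ 0.2
PhCH₂–OC(O)C₆H₄NO₂ loses p-O₂N–C₆H₄–COO⁻: pKₐ(p-nitrobenzoic acid) ≈ 3.4

PhCH₂–N₂⁺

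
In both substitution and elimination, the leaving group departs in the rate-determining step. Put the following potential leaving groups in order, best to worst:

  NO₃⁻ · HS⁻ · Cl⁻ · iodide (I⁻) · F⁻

iodide (I⁻): pKₐ(HI) ≈ -10
Cl⁻: pKₐ(HCl) ≈ -7
NO₃⁻: pKₐ(HNO₃) ≈ -1.3 — resonance-delocalised over three oxygens
F⁻: pKₐ(HF) ≈ 3.2 — small and strongly basic; the poor halide leaving group
HS⁻: pKₐ(H₂S) ≈ 7 — larger and more polarisable than the oxygen analogue

iodide (I⁻) > Cl⁻ > NO₃⁻ > F⁻ > HS⁻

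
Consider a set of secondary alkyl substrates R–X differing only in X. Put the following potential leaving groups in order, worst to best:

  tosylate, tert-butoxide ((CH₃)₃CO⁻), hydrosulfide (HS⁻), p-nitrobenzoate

tosylate: pKₐ(p-CH₃C₆H₄SO₃H (TsOH)) ≈ -2.8
p-nitrobenzoate: pKₐ(p-nitrobenzoic acid) ≈ 3.4
hydrosulfide (HS⁻): pKₐ(H₂S) ≈ 7
tert-butoxide ((CH₃)₃CO⁻): pKₐ(t-BuOH) ≈ 18 — bulky, strongly basic alkoxide
Reversing gives the worst-to-best order requested.

tert-butoxide ((CH₃)₃CO⁻) < hydrosulfide (HS⁻) < p-nitrobenzoate < tosylate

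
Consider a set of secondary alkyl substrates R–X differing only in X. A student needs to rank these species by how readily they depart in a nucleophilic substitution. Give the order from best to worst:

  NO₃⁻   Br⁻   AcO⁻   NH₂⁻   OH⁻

Br⁻: pKₐ(HBr) ≈ -9
NO₃⁻: pKₐ(HNO₃) ≈ -1.3
AcO⁻: pKₐ(CH₃COOH) ≈ 4.8 — resonance-stabilised but still a weak base
OH⁻: pKₐ(H₂O) ≈ 15.7
NH₂⁻: pKₐ(NH₃) ≈ 38 — extremely strong base; never a leaving group

Br⁻ > NO₃⁻ > AcO⁻ > OH⁻ > NH₂⁻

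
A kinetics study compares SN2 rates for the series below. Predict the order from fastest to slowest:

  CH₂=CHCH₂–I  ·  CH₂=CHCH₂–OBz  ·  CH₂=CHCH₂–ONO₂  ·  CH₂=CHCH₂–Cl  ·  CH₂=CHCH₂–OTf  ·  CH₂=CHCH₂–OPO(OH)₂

CH₂=CHCH₂–OTf > CH₂=CHCH₂–I > CH₂=CHCH₂–Cl > CH₂=CHCH₂–ONO₂ > CH₂=CHCH₂–OPO(OH)₂ > CH₂=CHCH₂–OBz

Identical carbon frameworks mean the comparison reduces to leaving-group quality.
Rank by basicity of the departing species: weakest base leaves most easily.
CH₂=CHCH₂–OTf loses OTf⁻: pKₐ(CF₃SO₃H (triflic acid)) ≈ -14
CH₂=CHCH₂–I loses I⁻: pKₐ(HI) ≈ -10
CH₂=CHCH₂–Cl loses Cl⁻: pKₐ(HCl) ≈ -7
CH₂=CHCH₂–ONO₂ loses NO₃⁻: pKₐ(HNO₃) ≈ -1.3
CH₂=CHCH₂–OPO(OH)₂ loses H₂PO₄⁻: pKₐ(H₃PO₄) ≈ 2.1
CH₂=CHCH₂–OBz loses PhCOO⁻: pKₐ(C₆H₅COOH) ≈ 4.2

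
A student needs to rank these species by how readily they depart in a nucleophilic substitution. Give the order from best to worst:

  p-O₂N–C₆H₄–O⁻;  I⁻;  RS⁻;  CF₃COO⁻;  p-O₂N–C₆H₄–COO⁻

A good leaving group is a weak base: the lower the pKₐ of its conjugate acid, the more readily it departs.
I⁻: pKₐ(HI) ≈ -10 — large, highly polarisable; very weak base
CF₃COO⁻: pKₐ(CF₃COOH) ≈ 0.2
p-O₂N–C₆H₄–COO⁻: pKₐ(p-nitrobenzoic acid) ≈ 3.4 — electron-withdrawing nitro group stabilises the carboxylate
p-O₂N–C₆H₄–O⁻: pKₐ(p-nitrophenol) ≈ 7.2 — nitro group delocalises the charge; the classic chromogenic LG
RS⁻: pKₐ(RSH (a thiol)) ≈ 10.5

I⁻ > CF₃COO⁻ > p-O₂N–C₆H₄–COO⁻ > p-O₂N–C₆H₄–O⁻ > RS⁻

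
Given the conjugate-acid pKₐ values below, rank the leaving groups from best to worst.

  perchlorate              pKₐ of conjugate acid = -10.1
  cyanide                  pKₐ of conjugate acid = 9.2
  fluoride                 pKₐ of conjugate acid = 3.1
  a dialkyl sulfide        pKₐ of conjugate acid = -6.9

Lower conjugate-acid pKₐ ⇒ weaker base ⇒ better leaving group.
Sorting by the given values: perchlorate (-10.1), a dialkyl sulfide (-6.9), fluoride (3.1), cyanide (9.2).

perchlorate > a dialkyl sulfide > fluoride > cyanide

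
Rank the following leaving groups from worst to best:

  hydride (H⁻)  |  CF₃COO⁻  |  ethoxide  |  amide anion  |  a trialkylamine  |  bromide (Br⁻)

amide anion < hydride (H⁻) < ethoxide < a trialkylamine < CF₃COO⁻ < bromide (Br⁻)

bromide (Br⁻): pKₐ(HBr) ≈ -9
CF₃COO⁻: pKₐ(CF₃COOH) ≈ 0.2 — strongly electron-withdrawing CF₃ stabilises the carboxylate
a trialkylamine: pKₐ(R'₃NH⁺) ≈ 10.7
ethoxide: pKₐ(CH₃CH₂OH) ≈ 16 — strong base; alkoxides do not leave unassisted
hydride (H⁻): pKₐ(H₂) ≈ 36
amide anion: pKₐ(NH₃) ≈ 38 — extremely strong base; never a leaving group
Reversing gives the worst-to-best order requested.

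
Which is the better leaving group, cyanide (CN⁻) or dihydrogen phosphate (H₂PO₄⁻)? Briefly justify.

dihydrogen phosphate (H₂PO₄⁻) is the better leaving group.
pKₐ(H₃PO₄) ≈ 2.1 versus pKₐ(HCN) ≈ 9.2: dihydrogen phosphate (H₂PO₄⁻) is the much weaker base.
Moderate base; biological leaving group after further activation.

dihydrogen phosphate (H₂PO₄⁻)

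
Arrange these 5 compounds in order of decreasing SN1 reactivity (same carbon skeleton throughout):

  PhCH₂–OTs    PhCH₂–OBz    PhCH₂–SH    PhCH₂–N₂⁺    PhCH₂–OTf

With the same alkyl group throughout, only the leaving group differentiates the rates.
The more stable X⁻ (or X) is on its own — i.e. the weaker a base it is — the better a leaving group it makes.
PhCH₂–N₂⁺ loses N₂: no meaningful conjugate acid; N₂ departs as an exceptionally stable neutral molecule
PhCH₂–OTf loses OTf⁻: pKₐ(CF₃SO₃H (triflic acid)) ≈ -14
PhCH₂–OTs loses OTs⁻: pKₐ(p-CH₃C₆H₄SO₃H (TsOH)) ≈ -2.8
PhCH₂–OBz loses PhCOO⁻: pKₐ(C₆H₅COOH) ≈ 4.2
PhCH₂–SH loses HS⁻: pKₐ(H₂S) ≈ 7

PhCH₂–N₂⁺ > PhCH₂–OTf > PhCH₂–OTs > PhCH₂–OBz > PhCH₂–SH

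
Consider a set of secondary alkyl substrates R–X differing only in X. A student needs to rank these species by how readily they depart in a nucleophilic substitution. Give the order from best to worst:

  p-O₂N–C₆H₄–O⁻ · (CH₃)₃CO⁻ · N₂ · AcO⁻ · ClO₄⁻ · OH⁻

N₂ > ClO₄⁻ > AcO⁻ > p-O₂N–C₆H₄–O⁻ > OH⁻ > (CH₃)₃CO⁻

The more stable X⁻ (or X) is on its own — i.e. the weaker a base it is — the better a leaving group it makes.
N₂: no meaningful conjugate acid; N₂ departs as an exceptionally stable neutral molecule
ClO₄⁻: pKₐ(HClO₄) ≈ -10
AcO⁻: pKₐ(CH₃COOH) ≈ 4.8
p-O₂N–C₆H₄–O⁻: pKₐ(p-nitrophenol) ≈ 7.2
OH⁻: pKₐ(H₂O) ≈ 15.7
(CH₃)₃CO⁻: pKₐ(t-BuOH) ≈ 18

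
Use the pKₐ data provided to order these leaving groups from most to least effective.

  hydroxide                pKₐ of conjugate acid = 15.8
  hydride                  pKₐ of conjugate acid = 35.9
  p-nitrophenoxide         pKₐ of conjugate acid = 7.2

p-nitrophenoxide > hydroxide > hydride

Lower conjugate-acid pKₐ ⇒ weaker base ⇒ better leaving group.
Sorting by the given values: p-nitrophenoxide (7.2), hydroxide (15.8), hydride (35.9).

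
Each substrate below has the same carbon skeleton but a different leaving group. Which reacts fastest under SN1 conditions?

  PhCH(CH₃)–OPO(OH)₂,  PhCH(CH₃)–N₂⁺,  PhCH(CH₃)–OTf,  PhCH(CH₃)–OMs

PhCH(CH₃)–N₂⁺

Same R in every case — rank the leaving groups.
The more stable X⁻ (or X) is on its own — i.e. the weaker a base it is — the better a leaving group it makes.
PhCH(CH₃)–N₂⁺ loses N₂: no meaningful conjugate acid; N₂ departs as an exceptionally stable neutral molecule
PhCH(CH₃)–OTf loses OTf⁻: pKₐ(CF₃SO₃H (triflic acid)) ≈ -14
PhCH(CH₃)–OMs loses OMs⁻: pKₐ(CH₃SO₃H (MsOH)) ≈ -1.9
PhCH(CH₃)–OPO(OH)₂ loses H₂PO₄⁻: pKₐ(H₃PO₄) ≈ 2.1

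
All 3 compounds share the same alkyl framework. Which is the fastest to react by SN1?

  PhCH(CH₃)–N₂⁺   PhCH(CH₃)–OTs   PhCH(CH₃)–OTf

Same R in every case — rank the leaving groups.
A good leaving group is a weak base: the lower the pKₐ of its conjugate acid, the more readily it departs.
PhCH(CH₃)–N₂⁺ loses N₂: no meaningful conjugate acid; N₂ departs as an exceptionally stable neutral molecule
PhCH(CH₃)–OTf loses OTf⁻: pKₐ(CF₃SO₃H (triflic acid)) ≈ -14
PhCH(CH₃)–OTs loses OTs⁻: pKₐ(p-CH₃C₆H₄SO₃H (TsOH)) ≈ -2.8

PhCH(CH₃)–N₂⁺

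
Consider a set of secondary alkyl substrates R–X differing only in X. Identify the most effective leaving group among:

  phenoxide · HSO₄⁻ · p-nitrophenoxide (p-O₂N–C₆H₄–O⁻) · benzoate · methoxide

The more stable X⁻ (or X) is on its own — i.e. the weaker a base it is — the better a leaving group it makes.
HSO₄⁻: pKₐ(H₂SO₄) ≈ -3
benzoate: pKₐ(C₆H₅COOH) ≈ 4.2
p-nitrophenoxide (p-O₂N–C₆H₄–O⁻): pKₐ(p-nitrophenol) ≈ 7.2
phenoxide: pKₐ(C₆H₅OH (phenol)) ≈ 10
methoxide: pKₐ(CH₃OH) ≈ 15.5

HSO₄⁻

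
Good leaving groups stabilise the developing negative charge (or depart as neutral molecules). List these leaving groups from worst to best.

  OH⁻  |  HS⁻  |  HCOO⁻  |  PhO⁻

OH⁻ < PhO⁻ < HS⁻ < HCOO⁻

Leaving-group ability tracks the stability of the departed species; conjugate-acid pKₐ is the usual yardstick (lower pKₐ → better LG).
HCOO⁻: pKₐ(HCOOH) ≈ 3.8
HS⁻: pKₐ(H₂S) ≈ 7
PhO⁻: pKₐ(C₆H₅OH (phenol)) ≈ 10
OH⁻: pKₐ(H₂O) ≈ 15.7
Listed from poorest to best leaving group as asked.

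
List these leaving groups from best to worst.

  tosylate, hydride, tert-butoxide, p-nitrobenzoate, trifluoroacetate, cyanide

tosylate: pKₐ(p-CH₃C₆H₄SO₃H (TsOH)) ≈ -2.8
trifluoroacetate: pKₐ(CF₃COOH) ≈ 0.2
p-nitrobenzoate: pKₐ(p-nitrobenzoic acid) ≈ 3.4
cyanide: pKₐ(HCN) ≈ 9.2 — sp carbon stabilises the charge somewhat, but still a poor LG
tert-butoxide: pKₐ(t-BuOH) ≈ 18
hydride: pKₐ(H₂) ≈ 36 — extremely strong base; leaves only in special hydride-transfer contexts

tosylate > trifluoroacetate > p-nitrobenzoate > cyanide > tert-butoxide > hydride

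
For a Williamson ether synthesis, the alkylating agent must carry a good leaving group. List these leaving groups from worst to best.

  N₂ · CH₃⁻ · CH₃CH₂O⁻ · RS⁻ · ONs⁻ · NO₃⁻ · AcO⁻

CH₃⁻ < CH₃CH₂O⁻ < RS⁻ < AcO⁻ < NO₃⁻ < ONs⁻ < N₂

Rank by basicity of the departing species: weakest base leaves most easily.
N₂: no meaningful conjugate acid; N₂ departs as an exceptionally stable neutral molecule
ONs⁻: pKₐ(p-O₂NC₆H₄SO₃H) ≈ -3.5 — p-nitro group further stabilises the sulfonate
NO₃⁻: pKₐ(HNO₃) ≈ -1.3 — resonance-delocalised over three oxygens
AcO⁻: pKₐ(CH₃COOH) ≈ 4.8 — resonance-stabilised but still a weak base
RS⁻: pKₐ(RSH (a thiol)) ≈ 10.5 — moderately basic; rarely leaves without activation
CH₃CH₂O⁻: pKₐ(CH₃CH₂OH) ≈ 16
CH₃⁻: pKₐ(CH₄) ≈ 48 — unstabilised carbanion; the worst conceivable leaving group
Listed from poorest to best leaving group as asked.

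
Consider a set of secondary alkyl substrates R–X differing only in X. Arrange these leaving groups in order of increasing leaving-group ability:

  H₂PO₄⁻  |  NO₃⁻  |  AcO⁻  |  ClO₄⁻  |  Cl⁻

AcO⁻ < H₂PO₄⁻ < NO₃⁻ < Cl⁻ < ClO₄⁻

ClO₄⁻: pKₐ(HClO₄) ≈ -10 — extremely weak base; rarely used for safety reasons
Cl⁻: pKₐ(HCl) ≈ -7 — moderately weak base
NO₃⁻: pKₐ(HNO₃) ≈ -1.3 — resonance-delocalised over three oxygens
H₂PO₄⁻: pKₐ(H₃PO₄) ≈ 2.1
AcO⁻: pKₐ(CH₃COOH) ≈ 4.8 — resonance-stabilised but still a weak base
Reversing gives the worst-to-best order requested.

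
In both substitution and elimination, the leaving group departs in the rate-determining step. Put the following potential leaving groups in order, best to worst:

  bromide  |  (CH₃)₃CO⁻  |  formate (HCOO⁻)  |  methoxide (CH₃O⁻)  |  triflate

triflate > bromide > formate (HCOO⁻) > methoxide (CH₃O⁻) > (CH₃)₃CO⁻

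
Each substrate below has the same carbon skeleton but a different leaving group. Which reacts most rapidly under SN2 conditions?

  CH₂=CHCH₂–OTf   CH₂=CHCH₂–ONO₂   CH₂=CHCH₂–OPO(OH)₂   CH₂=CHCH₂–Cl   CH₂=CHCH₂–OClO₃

With the same alkyl group throughout, only the leaving group differentiates the rates.
The more stable X⁻ (or X) is on its own — i.e. the weaker a base it is — the better a leaving group it makes.
CH₂=CHCH₂–OTf loses OTf⁻: pKₐ(CF₃SO₃H (triflic acid)) ≈ -14
CH₂=CHCH₂–OClO₃ loses ClO₄⁻: pKₐ(HClO₄) ≈ -10
CH₂=CHCH₂–Cl loses Cl⁻: pKₐ(HCl) ≈ -7
CH₂=CHCH₂–ONO₂ loses NO₃⁻: pKₐ(HNO₃) ≈ -1.3
CH₂=CHCH₂–OPO(OH)₂ loses H₂PO₄⁻: pKₐ(H₃PO₄) ≈ 2.1

CH₂=CHCH₂–OTf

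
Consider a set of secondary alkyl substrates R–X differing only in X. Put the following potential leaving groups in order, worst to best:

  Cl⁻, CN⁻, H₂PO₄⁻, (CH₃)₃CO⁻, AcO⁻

Rank by basicity of the departing species: weakest base leaves most easily.
Cl⁻: pKₐ(HCl) ≈ -7
H₂PO₄⁻: pKₐ(H₃PO₄) ≈ 2.1
AcO⁻: pKₐ(CH₃COOH) ≈ 4.8
CN⁻: pKₐ(HCN) ≈ 9.2
(CH₃)₃CO⁻: pKₐ(t-BuOH) ≈ 18
Listed from poorest to best leaving group as asked.

(CH₃)₃CO⁻ < CN⁻ < AcO⁻ < H₂PO₄⁻ < Cl⁻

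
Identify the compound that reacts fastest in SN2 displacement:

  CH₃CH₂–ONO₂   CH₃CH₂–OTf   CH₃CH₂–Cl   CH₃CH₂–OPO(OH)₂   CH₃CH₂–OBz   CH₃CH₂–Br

CH₃CH₂–OTf

With the same alkyl group throughout, only the leaving group differentiates the rates.
Leaving-group ability tracks the stability of the departed species; conjugate-acid pKₐ is the usual yardstick (lower pKₐ → better LG).
CH₃CH₂–OTf loses OTf⁻: pKₐ(CF₃SO₃H (triflic acid)) ≈ -14
CH₃CH₂–Br loses Br⁻: pKₐ(HBr) ≈ -9
CH₃CH₂–Cl loses Cl⁻: pKₐ(HCl) ≈ -7
CH₃CH₂–ONO₂ loses NO₃⁻: pKₐ(HNO₃) ≈ -1.3
CH₃CH₂–OPO(OH)₂ loses H₂PO₄⁻: pKₐ(H₃PO₄) ≈ 2.1
CH₃CH₂–OBz loses PhCOO⁻: pKₐ(C₆H₅COOH) ≈ 4.2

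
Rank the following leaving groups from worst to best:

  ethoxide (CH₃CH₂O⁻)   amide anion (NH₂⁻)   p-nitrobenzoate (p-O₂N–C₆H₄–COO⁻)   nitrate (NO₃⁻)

amide anion (NH₂⁻) < ethoxide (CH₃CH₂O⁻) < p-nitrobenzoate (p-O₂N–C₆H₄–COO⁻) < nitrate (NO₃⁻)

A good leaving group is a weak base: the lower the pKₐ of its conjugate acid, the more readily it departs.
nitrate (NO₃⁻): pKₐ(HNO₃) ≈ -1.3 — resonance-delocalised over three oxygens
p-nitrobenzoate (p-O₂N–C₆H₄–COO⁻): pKₐ(p-nitrobenzoic acid) ≈ 3.4
ethoxide (CH₃CH₂O⁻): pKₐ(CH₃CH₂OH) ≈ 16 — strong base; alkoxides do not leave unassisted
amide anion (NH₂⁻): pKₐ(NH₃) ≈ 38 — extremely strong base; never a leaving group
The question asks for worst first, so the sequence is read in increasing leaving-group ability.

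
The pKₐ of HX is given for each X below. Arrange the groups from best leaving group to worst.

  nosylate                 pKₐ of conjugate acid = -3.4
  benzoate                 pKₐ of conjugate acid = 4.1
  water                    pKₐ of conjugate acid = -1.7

nosylate > water > benzoate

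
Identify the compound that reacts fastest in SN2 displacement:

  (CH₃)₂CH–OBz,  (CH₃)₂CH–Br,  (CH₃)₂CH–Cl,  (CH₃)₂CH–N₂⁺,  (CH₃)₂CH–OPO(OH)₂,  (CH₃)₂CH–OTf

(CH₃)₂CH–N₂⁺

Same R in every case — rank the leaving groups.
Rank by basicity of the departing species: weakest base leaves most easily.
(CH₃)₂CH–N₂⁺ loses N₂: no meaningful conjugate acid; N₂ departs as an exceptionally stable neutral molecule
(CH₃)₂CH–OTf loses OTf⁻: pKₐ(CF₃SO₃H (triflic acid)) ≈ -14
(CH₃)₂CH–Br loses Br⁻: pKₐ(HBr) ≈ -9
(CH₃)₂CH–Cl loses Cl⁻: pKₐ(HCl) ≈ -7
(CH₃)₂CH–OPO(OH)₂ loses H₂PO₄⁻: pKₐ(H₃PO₄) ≈ 2.1
(CH₃)₂CH–OBz loses PhCOO⁻: pKₐ(C₆H₅COOH) ≈ 4.2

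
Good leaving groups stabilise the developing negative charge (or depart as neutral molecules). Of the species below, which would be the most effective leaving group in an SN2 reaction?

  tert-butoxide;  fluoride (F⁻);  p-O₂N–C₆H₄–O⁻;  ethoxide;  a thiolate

fluoride (F⁻)

fluoride (F⁻): pKₐ(HF) ≈ 3.2
p-O₂N–C₆H₄–O⁻: pKₐ(p-nitrophenol) ≈ 7.2
a thiolate: pKₐ(RSH (a thiol)) ≈ 10.5
ethoxide: pKₐ(CH₃CH₂OH) ≈ 16
tert-butoxide: pKₐ(t-BuOH) ≈ 18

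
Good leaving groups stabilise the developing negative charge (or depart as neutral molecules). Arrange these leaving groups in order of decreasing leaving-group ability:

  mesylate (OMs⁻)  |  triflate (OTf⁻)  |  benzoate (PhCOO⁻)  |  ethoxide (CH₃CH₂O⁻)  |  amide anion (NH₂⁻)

Leaving-group ability tracks the stability of the departed species; conjugate-acid pKₐ is the usual yardstick (lower pKₐ → better LG).
triflate (OTf⁻): pKₐ(CF₃SO₃H (triflic acid)) ≈ -14 — charge spread over three oxygens and a CF₃ group; the premier leaving group in synthesis
mesylate (OMs⁻): pKₐ(CH₃SO₃H (MsOH)) ≈ -1.9 — resonance-delocalised alkanesulfonate
benzoate (PhCOO⁻): pKₐ(C₆H₅COOH) ≈ 4.2
ethoxide (CH₃CH₂O⁻): pKₐ(CH₃CH₂OH) ≈ 16
amide anion (NH₂⁻): pKₐ(NH₃) ≈ 38 — extremely strong base; never a leaving group

triflate (OTf⁻) > mesylate (OMs⁻) > benzoate (PhCOO⁻) > ethoxide (CH₃CH₂O⁻) > amide anion (NH₂⁻)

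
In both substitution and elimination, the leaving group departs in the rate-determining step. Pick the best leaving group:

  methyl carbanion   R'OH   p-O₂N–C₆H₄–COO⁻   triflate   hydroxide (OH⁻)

triflate

Leaving-group ability tracks the stability of the departed species; conjugate-acid pKₐ is the usual yardstick (lower pKₐ → better LG).
triflate: pKₐ(CF₃SO₃H (triflic acid)) ≈ -14
R'OH: pKₐ(R'OH₂⁺) ≈ -2.4
p-O₂N–C₆H₄–COO⁻: pKₐ(p-nitrobenzoic acid) ≈ 3.4
hydroxide (OH⁻): pKₐ(H₂O) ≈ 15.7
methyl carbanion: pKₐ(CH₄) ≈ 48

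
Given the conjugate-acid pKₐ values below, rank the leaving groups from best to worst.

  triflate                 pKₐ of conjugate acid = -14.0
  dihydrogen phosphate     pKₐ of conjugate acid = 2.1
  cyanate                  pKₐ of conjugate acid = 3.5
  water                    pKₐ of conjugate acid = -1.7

triflate > water > dihydrogen phosphate > cyanate

Lower conjugate-acid pKₐ ⇒ weaker base ⇒ better leaving group.
Sorting by the given values: triflate (-14.0), water (-1.7), dihydrogen phosphate (2.1), cyanate (3.5).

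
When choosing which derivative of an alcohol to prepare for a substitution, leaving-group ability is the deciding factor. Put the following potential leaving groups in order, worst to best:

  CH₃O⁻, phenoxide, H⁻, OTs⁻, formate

H⁻ < CH₃O⁻ < phenoxide < formate < OTs⁻

A good leaving group is a weak base: the lower the pKₐ of its conjugate acid, the more readily it departs.
OTs⁻: pKₐ(p-CH₃C₆H₄SO₃H (TsOH)) ≈ -2.8 — resonance-delocalised arenesulfonate
formate: pKₐ(HCOOH) ≈ 3.8
phenoxide: pKₐ(C₆H₅OH (phenol)) ≈ 10 — resonance into the ring helps, but still a poor LG
CH₃O⁻: pKₐ(CH₃OH) ≈ 15.5
H⁻: pKₐ(H₂) ≈ 36 — extremely strong base; leaves only in special hydride-transfer contexts
Listed from poorest to best leaving group as asked.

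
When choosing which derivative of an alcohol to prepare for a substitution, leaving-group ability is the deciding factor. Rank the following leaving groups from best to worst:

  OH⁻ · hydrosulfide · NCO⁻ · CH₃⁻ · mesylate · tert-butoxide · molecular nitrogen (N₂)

molecular nitrogen (N₂) > mesylate > NCO⁻ > hydrosulfide > OH⁻ > tert-butoxide > CH₃⁻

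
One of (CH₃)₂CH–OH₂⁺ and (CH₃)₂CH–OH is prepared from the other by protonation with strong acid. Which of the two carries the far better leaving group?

(CH₃)₂CH–OH₂⁺

From (CH₃)₂CH–OH the departing group would be OH⁻ (pKₐ(H₂O) ≈ 15.7). Strong base; essentially never leaves without prior activation.
From (CH₃)₂CH–OH₂⁺ the leaving group is H₂O (pKₐ(H₃O⁺) ≈ -1.7). Neutral; leaves from a protonated alcohol (R–OH₂⁺).
Protonation with strong acid works by converting the leaving group from hydroxide to neutral water, making (CH₃)₂CH–OH₂⁺ enormously more reactive.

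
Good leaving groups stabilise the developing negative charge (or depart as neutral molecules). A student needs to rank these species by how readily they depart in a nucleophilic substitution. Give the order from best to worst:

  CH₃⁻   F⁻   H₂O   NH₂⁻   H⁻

H₂O > F⁻ > H⁻ > NH₂⁻ > CH₃⁻

Leaving-group ability tracks the stability of the departed species; conjugate-acid pKₐ is the usual yardstick (lower pKₐ → better LG).
H₂O: pKₐ(H₃O⁺) ≈ -1.7
F⁻: pKₐ(HF) ≈ 3.2
H⁻: pKₐ(H₂) ≈ 36
NH₂⁻: pKₐ(NH₃) ≈ 38
CH₃⁻: pKₐ(CH₄) ≈ 48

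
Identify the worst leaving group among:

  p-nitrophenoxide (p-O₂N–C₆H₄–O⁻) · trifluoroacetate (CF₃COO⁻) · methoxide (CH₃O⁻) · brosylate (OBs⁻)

brosylate (OBs⁻): pKₐ(p-BrC₆H₄SO₃H) ≈ -2.8
trifluoroacetate (CF₃COO⁻): pKₐ(CF₃COOH) ≈ 0.2
p-nitrophenoxide (p-O₂N–C₆H₄–O⁻): pKₐ(p-nitrophenol) ≈ 7.2
methoxide (CH₃O⁻): pKₐ(CH₃OH) ≈ 15.5

methoxide (CH₃O⁻)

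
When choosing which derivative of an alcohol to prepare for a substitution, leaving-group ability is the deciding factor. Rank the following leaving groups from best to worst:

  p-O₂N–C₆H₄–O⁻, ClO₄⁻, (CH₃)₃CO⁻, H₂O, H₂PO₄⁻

ClO₄⁻ > H₂O > H₂PO₄⁻ > p-O₂N–C₆H₄–O⁻ > (CH₃)₃CO⁻

Rank by basicity of the departing species: weakest base leaves most easily.
ClO₄⁻: pKₐ(HClO₄) ≈ -10
H₂O: pKₐ(H₃O⁺) ≈ -1.7
H₂PO₄⁻: pKₐ(H₃PO₄) ≈ 2.1
p-O₂N–C₆H₄–O⁻: pKₐ(p-nitrophenol) ≈ 7.2
(CH₃)₃CO⁻: pKₐ(t-BuOH) ≈ 18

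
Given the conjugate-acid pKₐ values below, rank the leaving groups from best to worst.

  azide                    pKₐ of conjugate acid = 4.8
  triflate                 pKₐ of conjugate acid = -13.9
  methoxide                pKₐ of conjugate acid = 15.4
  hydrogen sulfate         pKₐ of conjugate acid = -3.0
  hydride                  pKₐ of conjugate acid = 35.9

Lower conjugate-acid pKₐ ⇒ weaker base ⇒ better leaving group.
Sorting by the given values: triflate (-13.9), hydrogen sulfate (-3.0), azide (4.8), methoxide (15.4), hydride (35.9).

triflate > hydrogen sulfate > azide > methoxide > hydride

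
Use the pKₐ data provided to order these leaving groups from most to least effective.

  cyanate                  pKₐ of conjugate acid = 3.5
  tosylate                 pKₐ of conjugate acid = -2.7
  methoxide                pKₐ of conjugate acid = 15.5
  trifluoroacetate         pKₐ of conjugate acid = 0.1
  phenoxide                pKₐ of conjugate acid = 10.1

tosylate > trifluoroacetate > cyanate > phenoxide > methoxide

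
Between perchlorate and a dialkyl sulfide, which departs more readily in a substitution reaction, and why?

perchlorate is the better leaving group.
pKₐ(HClO₄) ≈ -10 versus pKₐ(R'₂SH⁺) ≈ -7: perchlorate is the much weaker base.
Extremely weak base; rarely used for safety reasons.

perchlorate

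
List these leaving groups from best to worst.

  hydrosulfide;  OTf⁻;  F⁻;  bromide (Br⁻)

OTf⁻ > bromide (Br⁻) > F⁻ > hydrosulfide

The more stable X⁻ (or X) is on its own — i.e. the weaker a base it is — the better a leaving group it makes.
OTf⁻: pKₐ(CF₃SO₃H (triflic acid)) ≈ -14
bromide (Br⁻): pKₐ(HBr) ≈ -9
F⁻: pKₐ(HF) ≈ 3.2
hydrosulfide: pKₐ(H₂S) ≈ 7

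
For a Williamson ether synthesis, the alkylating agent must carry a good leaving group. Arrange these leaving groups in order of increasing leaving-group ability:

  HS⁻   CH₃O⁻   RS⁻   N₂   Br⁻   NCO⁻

CH₃O⁻ < RS⁻ < HS⁻ < NCO⁻ < Br⁻ < N₂

The more stable X⁻ (or X) is on its own — i.e. the weaker a base it is — the better a leaving group it makes.
N₂: no meaningful conjugate acid; N₂ departs as an exceptionally stable neutral molecule
Br⁻: pKₐ(HBr) ≈ -9
NCO⁻: pKₐ(HOCN) ≈ 3.5
HS⁻: pKₐ(H₂S) ≈ 7
RS⁻: pKₐ(RSH (a thiol)) ≈ 10.5
CH₃O⁻: pKₐ(CH₃OH) ≈ 15.5
Listed from poorest to best leaving group as asked.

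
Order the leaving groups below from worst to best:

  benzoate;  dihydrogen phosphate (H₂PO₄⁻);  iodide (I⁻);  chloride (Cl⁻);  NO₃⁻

Leaving-group ability tracks the stability of the departed species; conjugate-acid pKₐ is the usual yardstick (lower pKₐ → better LG).
iodide (I⁻): pKₐ(HI) ≈ -10
chloride (Cl⁻): pKₐ(HCl) ≈ -7
NO₃⁻: pKₐ(HNO₃) ≈ -1.3
dihydrogen phosphate (H₂PO₄⁻): pKₐ(H₃PO₄) ≈ 2.1
benzoate: pKₐ(C₆H₅COOH) ≈ 4.2
The question asks for worst first, so the sequence is read in increasing leaving-group ability.

benzoate < dihydrogen phosphate (H₂PO₄⁻) < NO₃⁻ < chloride (Cl⁻) < iodide (I⁻)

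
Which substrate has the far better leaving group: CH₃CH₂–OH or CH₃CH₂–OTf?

CH₃CH₂–OTf

From CH₃CH₂–OH the departing group would be OH⁻ (pKₐ(H₂O) ≈ 15.7). Strong base; essentially never leaves without prior activation.
From CH₃CH₂–OTf the leaving group is OTf⁻ (pKₐ(CF₃SO₃H (triflic acid)) ≈ -14). Charge spread over three oxygens and a CF₃ group; the premier leaving group in synthesis.
(In practice CH₃CH₂–OTf is made from CH₃CH₂–OH by treatment with Tf₂O / 2,6-lutidine, converting the hydroxyl into a triflate.)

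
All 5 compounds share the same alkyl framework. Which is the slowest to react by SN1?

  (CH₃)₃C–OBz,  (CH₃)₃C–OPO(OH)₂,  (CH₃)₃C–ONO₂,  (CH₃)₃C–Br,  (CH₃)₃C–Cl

The skeletons are identical, so relative rate is governed entirely by leaving-group ability.
Leaving-group ability tracks the stability of the departed species; conjugate-acid pKₐ is the usual yardstick (lower pKₐ → better LG).
(CH₃)₃C–Br loses Br⁻: pKₐ(HBr) ≈ -9
(CH₃)₃C–Cl loses Cl⁻: pKₐ(HCl) ≈ -7
(CH₃)₃C–ONO₂ loses NO₃⁻: pKₐ(HNO₃) ≈ -1.3
(CH₃)₃C–OPO(OH)₂ loses H₂PO₄⁻: pKₐ(H₃PO₄) ≈ 2.1
(CH₃)₃C–OBz loses PhCOO⁻: pKₐ(C₆H₅COOH) ≈ 4.2

(CH₃)₃C–OBz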